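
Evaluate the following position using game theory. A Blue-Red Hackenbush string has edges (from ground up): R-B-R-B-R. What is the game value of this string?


Edges (from ground): R-B-R-B-R
By Berlekamp's sign-expansion rule, a Blue-Red Hackenbush stalk has the value of the surreal number whose sign sequence is the edge sequence with B -> + and R -> -.
Sign sequence: -+-+-
Trace the sign expansion in the surreal number tree, starting from 0:
Edge 1: R (sign -) -> bounds (-inf, 0), value = -1
Edge 2: B (sign +) -> bounds (-1, 0), value = -1/2
Edge 3: R (sign -) -> bounds (-1, -1/2), value = -3/4
Edge 4: B (sign +) -> bounds (-3/4, -1/2), value = -5/8
Edge 5: R (sign -) -> bounds (-3/4, -5/8), value = -11/16
Game value = -11/16

-11/16


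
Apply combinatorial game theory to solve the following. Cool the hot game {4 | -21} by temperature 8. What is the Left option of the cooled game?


Original game: {4 | -21} (a switch {a | b} with a > b).
Cooling by t (for t below the temperature (a - b)/2 = 25/2) taxes each move by t: {a | b} cooled by t is {a - t | b + t}.
Cooling amount: t = 8
Cooled Left option: 4 - 8 = -4
Cooled Right option: -21 + 8 = -13
Cooled game: {-4 | -13}
Left option = -4

-4


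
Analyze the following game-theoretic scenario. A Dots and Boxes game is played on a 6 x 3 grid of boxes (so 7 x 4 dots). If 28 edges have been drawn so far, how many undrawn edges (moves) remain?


Grid: 6 x 3 boxes, i.e. 7 rows and 4 columns of dots.
Horizontal edges: (rows + 1) * cols = 7 * 3 = 21
Vertical edges: rows * (cols + 1) = 6 * 4 = 24
Total edges: 21 + 24 = 45
Edges drawn: 28
Remaining: 45 - 28 = 17

17


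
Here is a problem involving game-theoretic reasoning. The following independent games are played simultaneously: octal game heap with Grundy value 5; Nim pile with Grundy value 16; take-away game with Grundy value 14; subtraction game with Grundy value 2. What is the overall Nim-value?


By the Sprague-Grundy theorem, the Grundy value of a sum of games is the XOR of individual Grundy values.
octal game heap: Grundy value = 5. Running XOR: 0 XOR 5 = 5
Nim pile: Grundy value = 16. Running XOR: 5 XOR 16 = 21
take-away game: Grundy value = 14. Running XOR: 21 XOR 14 = 27
subtraction game: Grundy value = 2. Running XOR: 27 XOR 2 = 25
The combined Grundy value is 25.

25


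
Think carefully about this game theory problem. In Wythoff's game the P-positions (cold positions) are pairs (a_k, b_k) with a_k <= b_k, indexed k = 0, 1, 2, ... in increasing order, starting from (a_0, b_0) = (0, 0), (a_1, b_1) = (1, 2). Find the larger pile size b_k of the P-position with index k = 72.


By Wythoff's theorem, a_k = floor(k * phi) and b_k = floor(k * phi^2) = a_k + k, where phi = (1 + sqrt(5))/2 is the golden ratio.
phi = (1 + sqrt(5))/2 = 1.618034
phi^2 = phi + 1 = 2.618034
k = 72
k * phi^2 = 72 * 2.618034 = 188.498447
b_72 = floor(k * phi^2) = 188 (check: a_72 + k = 116 + 72 = 188)

188


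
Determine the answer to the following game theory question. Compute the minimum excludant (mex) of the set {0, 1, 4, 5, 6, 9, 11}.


Set = {0, 1, 4, 5, 6, 9, 11}
0 is in the set.
1 is in the set.
2 is NOT in the set. This is the mex.
mex = 2

2


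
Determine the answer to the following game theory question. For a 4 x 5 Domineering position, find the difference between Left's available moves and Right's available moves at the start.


Board is 4 x 5 (rows x cols).
Left (vertical) placements: (rows-1) * cols = 3 * 5 = 15
Right (horizontal) placements: rows * (cols-1) = 4 * 4 = 16
Advantage = Left - Right = 15 - 16 = -1

-1


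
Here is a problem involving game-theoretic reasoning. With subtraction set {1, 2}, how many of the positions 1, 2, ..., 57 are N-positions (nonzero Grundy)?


Subtraction set S = {1, 2}, so G(n) = n mod 3.
G(n) = 0 when n is a multiple of 3.
Multiples of 3 in [1, 57]: 19
N-positions (nonzero Grundy) = 57 - 19 = 38

38


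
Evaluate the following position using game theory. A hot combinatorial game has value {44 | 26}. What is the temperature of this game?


The game is {44 | 26}, a switch {a | b} with numbers a > b.
Cooling {a | b} by t gives {a - t | b + t}, which stops being hot when a - t = b + t, i.e. at t = (a - b)/2. So the temperature of a switch is (a - b)/2.
Temperature = (Left option - Right option) / 2
= (44 - (26)) / 2
= 18 / 2
= 9

9


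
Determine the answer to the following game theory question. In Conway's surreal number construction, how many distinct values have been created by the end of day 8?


Day 0: {|} = 0 is born. Count = 1.
Day n: the number of surreal numbers born by day n is 2^(n+1) - 1.
By day 0: 2^1 - 1 = 1
By day 1: 2^2 - 1 = 3
By day 2: 2^3 - 1 = 7
By day 3: 2^4 - 1 = 15
By day 4: 2^5 - 1 = 31
By day 5: 2^6 - 1 = 63
By day 6: 2^7 - 1 = 127
By day 7: 2^8 - 1 = 255
By day 8: 2^9 - 1 = 511
By day 8: 511 surreal numbers.

511


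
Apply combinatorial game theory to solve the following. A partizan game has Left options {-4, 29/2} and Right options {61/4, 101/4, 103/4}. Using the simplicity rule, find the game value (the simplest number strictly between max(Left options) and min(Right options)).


Left options: {-4, 29/2}, max = 29/2
Right options: {61/4, 101/4, 103/4}, min = 61/4
All options are numbers and max(Left) < min(Right), so by the simplicity theorem the value is the simplest (earliest-born) number strictly between 29/2 and 61/4.
The only integer strictly between 29/2 and 61/4 is 15.
No non-integer in the interval can be simpler: if x is a non-integer in the interval, then floor(x) or ceil(x) also lies in the interval (the interval contains an integer), and both are proper prefixes of x's sign expansion, i.e. born earlier. So the game value is 15.
Game value = 15

15


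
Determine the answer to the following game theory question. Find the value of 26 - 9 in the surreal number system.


x = 26, y = 9
x - y = 26 - 9 = 17

17


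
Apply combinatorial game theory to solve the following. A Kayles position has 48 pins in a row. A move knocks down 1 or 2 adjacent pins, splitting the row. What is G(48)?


Kayles: a move removes 1 or 2 adjacent pins from a contiguous row.
Removing pins from a row of k leaves two independent rows (a, b) with a + b = k - 1 (one pin) or a + b = k - 2 (two pins); an end removal gives a = 0.
By Sprague-Grundy, G(k) = mex{ G(a) XOR G(b) } over all these splits. G(0) = 0.
G(1): splits (0,0):0^0=0 -> mex({0}) = 1
G(2): splits (0,1):0^1=1 (0,0):0^0=0 -> mex({0, 1}) = 2
G(3): splits (0,2):0^2=2 (1,1):1^1=0 (0,1):0^1=1 -> mex({0, 1, 2}) = 3
G(4): splits (0,3):0^3=3 (1,2):1^2=3 (0,2):0^2=2 (1,1):1^1=0 -> mex({0, 2, 3}) = 1
G(5): splits (0,4):0^1=1 (1,3):1^3=2 (2,2):2^2=0 (0,3):0^3=3 (1,2):1^2=3 -> mex({0, 1, 2, 3}) = 4
G(6) = mex({0, 1, 2, 4}) = 3
G(7) = mex({0, 1, 3, 4, 5}) = 2
G(8) = mex({0, 2, 3, 5, 6}) = 1
G(9) = mex({0, 1, 2, 3, 6, 7}) = 4
G(10) = mex({0, 1, 3, 4, 5, 7}) = 2
G(11) = mex({0, 1, 2, 3, 4, 5}) = 6
G(12) = mex({0, 1, 2, 3, 5, 6, 7}) = 4
G(13) = mex({0, 2, 3, 4, 6, 7}) = 1
G(14) = mex({0, 1, 4, 5, 6, 7}) = 2
G(15) = mex({0, 1, 2, 3, 4, 5, 6}) = 7
G(16) = mex({0, 2, 3, 5, 6, 7}) = 1
G(17) = mex({0, 1, 2, 3, 5, 6, 7}) = 4
G(18) = mex({0, 1, 2, 4, 5, 6}) = 3
G(19) = mex({0, 1, 3, 4, 5, 7}) = 2
G(20) = mex({0, 2, 3, 4, 5, 6, 7}) = 1
G(21) = mex({0, 1, 2, 3, 5, 6, 7}) = 4
G(22) = mex({0, 1, 2, 3, 4, 5, 7}) = 6
G(23) = mex({0, 1, 2, 3, 4, 5, 6}) = 7
G(24) = mex({0, 1, 2, 3, 5, 6, 7}) = 4
G(25) = mex({0, 2, 3, 4, 6, 7}) = 1
G(26) = mex({0, 1, 3, 4, 5, 6, 7}) = 2
G(27) = mex({0, 1, 2, 3, 4, 5, 6, 7}) = 8
G(28) = mex({0, 1, 2, 3, 4, 6, 7, 8}) = 5
G(29) = mex({0, 1, 2, 3, 5, 6, 7, 8, 9}) = 4
G(30) = mex({0, 1, 2, 3, 4, 5, 6, 9, 10}) = 7
G(31) = mex({0, 1, 3, 4, 5, 7, 10, 11}) = 2
G(32) = mex({0, 2, 3, 4, 5, 6, 7, 9, 11}) = 1
G(33) = mex({0, 1, 2, 3, 4, 5, 6, 7, 9, 12}) = 8
G(34) = mex({0, 1, 2, 3, 4, 5, 7, 8, 11, 12}) = 6
G(35) = mex({0, 1, 2, 3, 4, 5, 6, 8, 9, 10, 11}) = 7
G(36) = mex({0, 1, 2, 3, 5, 6, 7, 9, 10}) = 4
G(37) = mex({0, 2, 3, 4, 6, 7, 9, 10, 11, 12}) = 1
G(38) = mex({0, 1, 3, 4, 5, 6, 7, 9, 10, 11, 12}) = 2
G(39) = mex({0, 1, 2, 4, 5, 6, 7, 9, 10, 12, 14}) = 3
G(40) = mex({0, 2, 3, 4, 6, 7, 11, 12, 14}) = 1
G(41) = mex({0, 1, 2, 3, 5, 6, 7, 9, 10, 11, 12}) = 4
G(42) = mex({0, 1, 2, 3, 4, 5, 6, 9, 10}) = 7
G(43) = mex({0, 1, 3, 4, 5, 7, 9, 10, 12, 15}) = 2
G(44) = mex({0, 2, 3, 4, 5, 6, 7, 9, 10, 12, 15}) = 1
G(45) = mex({0, 1, 2, 3, 4, 5, 6, 7, 9, 10, 12, 14}) = 8
G(46) = mex({0, 1, 3, 4, 5, 7, 8, 11, 12, 14}) = 2
G(47) = mex({0, 1, 2, 3, 4, 5, 6, 8, 9, 10, 11, 12}) = 7
G(48) = mex({0, 1, 2, 3, 5, 6, 7, 9, 10}) = 4
Therefore G(48) = 4.

4


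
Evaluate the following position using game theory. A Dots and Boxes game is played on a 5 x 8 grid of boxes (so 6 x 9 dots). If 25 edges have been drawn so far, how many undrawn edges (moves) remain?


Grid: 5 x 8 boxes, i.e. 6 rows and 9 columns of dots.
Horizontal edges: (rows + 1) * cols = 6 * 8 = 48
Vertical edges: rows * (cols + 1) = 5 * 9 = 45
Total edges: 48 + 45 = 93
Edges drawn: 25
Remaining: 93 - 25 = 68

68


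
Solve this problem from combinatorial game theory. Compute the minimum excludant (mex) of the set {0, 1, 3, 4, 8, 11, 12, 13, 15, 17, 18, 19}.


Set = {0, 1, 3, 4, 8, 11, 12, 13, 15, 17, 18, 19}
0 is in the set.
1 is in the set.
2 is NOT in the set. This is the mex.
mex = 2

2


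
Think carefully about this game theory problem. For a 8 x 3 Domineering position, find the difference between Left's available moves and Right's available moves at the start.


Board is 8 x 3 (rows x cols).
Left (vertical) placements: (rows-1) * cols = 7 * 3 = 21
Right (horizontal) placements: rows * (cols-1) = 8 * 2 = 16
Advantage = Left - Right = 21 - 16 = 5

5


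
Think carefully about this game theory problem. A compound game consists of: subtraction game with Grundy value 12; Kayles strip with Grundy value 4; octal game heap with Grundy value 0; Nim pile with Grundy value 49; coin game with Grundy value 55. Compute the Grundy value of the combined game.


By the Sprague-Grundy theorem, the Grundy value of a sum of games is the XOR of individual Grundy values.
subtraction game: Grundy value = 12. Running XOR: 0 XOR 12 = 12
Kayles strip: Grundy value = 4. Running XOR: 12 XOR 4 = 8
octal game heap: Grundy value = 0. Running XOR: 8 XOR 0 = 8
Nim pile: Grundy value = 49. Running XOR: 8 XOR 49 = 57
coin game: Grundy value = 55. Running XOR: 57 XOR 55 = 14
The combined Grundy value is 14.

14


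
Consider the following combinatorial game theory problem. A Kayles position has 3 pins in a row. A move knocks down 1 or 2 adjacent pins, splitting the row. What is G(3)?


Kayles: a move removes 1 or 2 adjacent pins from a contiguous row.
Removing pins from a row of k leaves two independent rows (a, b) with a + b = k - 1 (one pin) or a + b = k - 2 (two pins); an end removal gives a = 0.
By Sprague-Grundy, G(k) = mex{ G(a) XOR G(b) } over all these splits. G(0) = 0.
G(1): splits (0,0):0^0=0 -> mex({0}) = 1
G(2): splits (0,1):0^1=1 (0,0):0^0=0 -> mex({0, 1}) = 2
G(3): splits (0,2):0^2=2 (1,1):1^1=0 (0,1):0^1=1 -> mex({0, 1, 2}) = 3
Therefore G(3) = 3.

3


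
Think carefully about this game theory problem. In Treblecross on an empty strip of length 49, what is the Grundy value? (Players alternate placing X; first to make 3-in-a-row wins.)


Treblecross: place X on empty cells; 3-in-a-row wins.
Playing within two cells of an existing X lets the opponent win at once, so sensible play treats the cells i-2..i+2 around each X as dead. The player left with no safe cell loses, so this is a normal-play take-away game on strips of safe cells.
Placing X at cell i (0-indexed) of a strip of k safe cells leaves independent strips of sizes max(0, i-2) and max(0, k-i-3). Hence G(k) = mex{ G(max(0,i-2)) XOR G(max(0,k-i-3)) : 0 <= i < k }, with G(0) = 0.
G(1): splits (0,0):0^0=0 -> mex({0}) = 1
G(2): splits (0,0):0^0=0 -> mex({0}) = 1
G(3): splits (0,0):0^0=0 -> mex({0}) = 1
G(4): splits (0,1):0^1=1 (0,0):0^0=0 -> mex({0, 1}) = 2
G(5): splits (0,2):0^1=1 (0,1):0^1=1 (0,0):0^0=0 -> mex({0, 1}) = 2
G(6) = mex({1}) = 0
G(7) = mex({0, 1, 2}) = 3
G(8) = mex({0, 1, 2}) = 3
G(9) = mex({0, 2}) = 1
G(10) = mex({0, 2, 3}) = 1
G(11) = mex({0, 3}) = 1
G(12) = mex({1, 3}) = 0
G(13) = mex({0, 1, 2, 3}) = 4
G(14) = mex({0, 1, 2}) = 3
G(15) = mex({0, 1, 2}) = 3
G(16) = mex({0, 1, 2, 4}) = 3
G(17) = mex({0, 1, 3, 4}) = 2
G(18) = mex({0, 1, 3, 4}) = 2
G(19) = mex({0, 1, 3, 5}) = 2
G(20) = mex({0, 1, 2, 3, 5}) = 4
G(21) = mex({0, 1, 2, 3, 5}) = 4
G(22) = mex({1, 2, 6}) = 0
G(23) = mex({0, 1, 2, 3, 4, 6}) = 5
G(24) = mex({0, 1, 2, 3, 4}) = 5
G(25) = mex({0, 1, 3, 4, 7}) = 2
G(26) = mex({0, 1, 3, 4, 5, 7}) = 2
G(27) = mex({0, 1, 3, 5}) = 2
G(28) = mex({0, 1, 2, 5}) = 3
G(29) = mex({0, 1, 2, 4, 5, 6}) = 3
G(30) = mex({1, 2, 4, 6}) = 0
G(31) = mex({0, 1, 2, 3, 4, 6}) = 5
G(32) = mex({1, 2, 3, 4, 7}) = 0
G(33) = mex({0, 3, 7}) = 1
G(34) = mex({0, 2, 3, 5, 7}) = 1
G(35) = mex({0, 2, 3, 5, 6}) = 1
G(36) = mex({0, 1, 2, 5, 6}) = 3
G(37) = mex({0, 1, 2, 4, 5, 6}) = 3
G(38) = mex({0, 1, 2, 4}) = 3
G(39) = mex({0, 1, 2, 3, 4, 7}) = 5
G(40) = mex({0, 1, 2, 3, 4, 5, 7}) = 6
G(41) = mex({0, 1, 2, 3, 5, 7}) = 4
G(42) = mex({0, 1, 2, 3, 5, 6, 7}) = 4
G(43) = mex({0, 2, 3, 5, 6}) = 1
G(44) = mex({1, 2, 3, 4, 5, 6}) = 0
G(45) = mex({0, 1, 2, 3, 4, 6, 7}) = 5
G(46) = mex({0, 1, 2, 3, 4, 7}) = 5
G(47) = mex({0, 1, 2, 3, 4, 5, 7}) = 6
G(48) = mex({0, 1, 2, 3, 4, 5, 7}) = 6
G(49) = mex({0, 1, 3, 4, 5, 7}) = 2
Therefore G(49) = 2.

2


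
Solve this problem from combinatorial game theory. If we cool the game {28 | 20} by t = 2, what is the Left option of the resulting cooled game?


Original game: {28 | 20} (a switch {a | b} with a > b).
Cooling by t (for t below the temperature (a - b)/2 = 4) taxes each move by t: {a | b} cooled by t is {a - t | b + t}.
Cooling amount: t = 2
Cooled Left option: 28 - 2 = 26
Cooled Right option: 20 + 2 = 22
Cooled game: {26 | 22}
Left option = 26

26


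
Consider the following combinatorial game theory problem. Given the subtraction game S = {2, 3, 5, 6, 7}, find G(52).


The subtraction set is S = {2, 3, 5, 6, 7}.
G(k) = mex{ G(k - s) : s in S, s <= k }. We compute iteratively: G(0) = 0.
G(1) = mex({}) = 0
G(2) = mex({0}) = 1
G(3) = mex({0}) = 1
G(4) = mex({0, 1}) = 2
G(5) = mex({0, 1}) = 2
G(6) = mex({0, 1, 2}) = 3
G(7) = mex({0, 1, 2}) = 3
G(8) = mex({0, 1, 2, 3}) = 4
G(9) = mex({1, 2, 3}) = 0
G(10) = mex({1, 2, 3, 4}) = 0
G(11) = mex({0, 2, 3, 4}) = 1
G(12) = mex({0, 2, 3}) = 1
G(13) = mex({0, 1, 3, 4}) = 2
G(14) = mex({0, 1, 3, 4}) = 2
G(15) = mex({0, 1, 2, 4}) = 3
Observe that G(9)..G(15) = 0, 0, 1, 1, 2, 2, 3 repeats G(0)..G(6) = 0, 0, 1, 1, 2, 2, 3.
For k >= max(S) = 7, G(k) is determined by the previous 7 values G(k-7)..G(k-1); a window of 7 consecutive values has recurred shifted by 9, so by induction G(k + 9) = G(k) for all k >= 0: the sequence is periodic from the start with period 9.
One period: G(0..8) = 0, 0, 1, 1, 2, 2, 3, 3, 4.
52 mod 9 = 7, so G(52) = G(7) = 3.

3


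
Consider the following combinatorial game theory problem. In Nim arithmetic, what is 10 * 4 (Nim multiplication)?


Nim multiplication is bilinear over XOR: (u XOR v) * w = (u*w) XOR (v*w).
So we split each operand into its bit components and XOR the pairwise Nim products.
10 = 2 + 8 (as XOR of powers of 2).
4 = 4 (as XOR of powers of 2).
Using the standard Nim-product table on single bits:
  2*2 = 3,   2*4 = 8,   2*8 = 12,
  4*4 = 6,   4*8 = 11,  8*8 = 13,
and  1*x = x (identity), k*l = l*k (commutative).
Pairwise Nim products:
  2 * 4 = 8
  8 * 4 = 11
XOR them: 8 XOR 11 = 3.
Result: 10 * 4 = 3 (in Nim).

3


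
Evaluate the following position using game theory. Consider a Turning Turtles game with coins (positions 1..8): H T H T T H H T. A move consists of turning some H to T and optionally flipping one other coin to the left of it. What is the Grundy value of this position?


Coins: H T H T T H H T
Key fact: a single head at position k behaves exactly like a Nim heap of size k (turning it to T and optionally flipping a coin at j < k corresponds to moving the heap from k to j, or to 0), and heads combine as a disjunctive sum (two heads at the same place would cancel, matching j XOR j = 0). So the Nim-value is the XOR of the 1-indexed positions of the heads.
Face-up positions (1-indexed): [1, 3, 6, 7]
XOR 0 with 1: 0 XOR 1 = 1
XOR 1 with 3: 1 XOR 3 = 2
XOR 2 with 6: 2 XOR 6 = 4
XOR 4 with 7: 4 XOR 7 = 3
Nim-value = 3

3


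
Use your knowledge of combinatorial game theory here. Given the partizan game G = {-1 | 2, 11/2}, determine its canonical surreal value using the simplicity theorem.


Left options: {-1}, max = -1
Right options: {2, 11/2}, min = 2
All options are numbers and max(Left) < min(Right), so by the simplicity theorem the value is the simplest (earliest-born) number strictly between -1 and 2.
Integers 0 through 1 all lie strictly between -1 and 2.
Among integers, the simplest (lowest birthday = smallest |n|; 0 is born on day 0, +-n on day n) is 0.
No non-integer in the interval can be simpler: if x is a non-integer in the interval, then floor(x) or ceil(x) also lies in the interval (the interval contains an integer), and both are proper prefixes of x's sign expansion, i.e. born earlier. So the game value is 0.
Game value = 0

0


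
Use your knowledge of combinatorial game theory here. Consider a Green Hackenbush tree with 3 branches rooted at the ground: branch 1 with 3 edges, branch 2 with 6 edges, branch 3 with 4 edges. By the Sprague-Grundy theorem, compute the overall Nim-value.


The tree has 3 branches from the ground vertex.
In Green Hackenbush, the Nim-value of a simple path of length k is k.
Branch 1: length 3, Nim-value = 3
Branch 2: length 6, Nim-value = 6
Branch 3: length 4, Nim-value = 4
Total Nim-value = XOR of all branch values:
0 XOR 3 = 3
3 XOR 6 = 5
5 XOR 4 = 1
Nim-value of the tree = 1

1


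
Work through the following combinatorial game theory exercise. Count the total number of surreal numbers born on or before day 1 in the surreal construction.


Day 0: {|} = 0 is born. Count = 1.
Day n: the number of surreal numbers born by day n is 2^(n+1) - 1.
By day 0: 2^1 - 1 = 1
By day 1: 2^2 - 1 = 3
By day 1: 3 surreal numbers.

3


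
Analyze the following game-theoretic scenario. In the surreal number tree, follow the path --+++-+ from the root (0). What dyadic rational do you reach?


Sign expansion: --+++-+
Rule: track bounds (lo, hi), initially (-inf, +inf). On '+', the current value becomes lo and we move to the simplest number in (value, hi): value + 1 if hi = +inf, otherwise the midpoint (value + hi)/2. On '-', the current value becomes hi and we move to value - 1 if lo = -inf, otherwise the midpoint (lo + value)/2.
Start at 0.
Step 1: sign = -, move left. Bounds: (-inf, 0). Value = -1
Step 2: sign = -, move left. Bounds: (-inf, -1). Value = -2
Step 3: sign = +, move right. Bounds: (-2, -1). Value = -3/2
Step 4: sign = +, move right. Bounds: (-3/2, -1). Value = -5/4
Step 5: sign = +, move right. Bounds: (-5/4, -1). Value = -9/8
Step 6: sign = -, move left. Bounds: (-5/4, -9/8). Value = -19/16
Step 7: sign = +, move right. Bounds: (-19/16, -9/8). Value = -37/32
The surreal number with sign expansion --+++-+ is -37/32.

-37/32


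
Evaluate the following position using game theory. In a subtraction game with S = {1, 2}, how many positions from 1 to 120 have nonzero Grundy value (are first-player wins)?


Subtraction set S = {1, 2}, so G(n) = n mod 3.
G(n) = 0 when n is a multiple of 3.
Multiples of 3 in [1, 120]: 40
N-positions (nonzero Grundy) = 120 - 40 = 80

80


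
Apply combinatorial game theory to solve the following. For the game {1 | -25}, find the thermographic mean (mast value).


Game = {1 | -25}, a switch {a | b} with numbers a > b.
Its thermograph has left wall a - t and right wall b + t, which meet at t = (a - b)/2, where both equal (a + b)/2. So the mast (mean value) is at (a + b)/2.
Mean = (1 + (-25))/2 = -24/2 = -12

-12


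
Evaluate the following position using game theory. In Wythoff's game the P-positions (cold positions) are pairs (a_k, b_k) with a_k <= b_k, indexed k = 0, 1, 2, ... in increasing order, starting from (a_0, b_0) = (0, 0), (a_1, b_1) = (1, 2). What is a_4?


By Wythoff's theorem, a_k = floor(k * phi) and b_k = floor(k * phi^2) = a_k + k, where phi = (1 + sqrt(5))/2 is the golden ratio.
phi = (1 + sqrt(5))/2 = 1.618034
k = 4
k * phi = 4 * 1.618034 = 6.472136
a_4 = floor(k * phi) = 6

6


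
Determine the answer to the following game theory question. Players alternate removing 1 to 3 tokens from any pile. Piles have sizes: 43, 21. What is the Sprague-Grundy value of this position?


Subtraction set: {1, 2, 3}
For this subtraction set, G(n) = n mod 4 (period = max + 1 = 4).
Pile 1 (size 43): G(43) = 43 mod 4 = 3
Pile 2 (size 21): G(21) = 21 mod 4 = 1
Total Grundy value = XOR of all: 3 XOR 1 = 2

2


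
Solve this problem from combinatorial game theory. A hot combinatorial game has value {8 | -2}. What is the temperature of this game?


The game is {8 | -2}, a switch {a | b} with numbers a > b.
Cooling {a | b} by t gives {a - t | b + t}, which stops being hot when a - t = b + t, i.e. at t = (a - b)/2. So the temperature of a switch is (a - b)/2.
Temperature = (Left option - Right option) / 2
= (8 - (-2)) / 2
= 10 / 2
= 5

5


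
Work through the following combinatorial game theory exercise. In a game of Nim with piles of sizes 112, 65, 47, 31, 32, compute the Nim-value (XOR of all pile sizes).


We need the XOR (exclusive or) of all pile sizes.
After XOR-ing pile 1 (size 112): 0 XOR 112 = 112
After XOR-ing pile 2 (size 65): 112 XOR 65 = 49
After XOR-ing pile 3 (size 47): 49 XOR 47 = 30
After XOR-ing pile 4 (size 31): 30 XOR 31 = 1
After XOR-ing pile 5 (size 32): 1 XOR 32 = 33
The Nim-value of this position is 33.

33


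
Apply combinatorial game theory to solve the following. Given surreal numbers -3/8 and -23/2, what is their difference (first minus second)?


x = -3/8, y = -23/2
Converting to common denominator: 8
x = -3/8, y = -92/8
x - y = -3/8 - -23/2 = 89/8

89/8


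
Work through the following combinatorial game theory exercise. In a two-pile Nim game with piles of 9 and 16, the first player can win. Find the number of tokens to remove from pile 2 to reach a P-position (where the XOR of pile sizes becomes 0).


Piles: 9 and 16
Current XOR: 9 XOR 16 = 25 (non-zero, so this is an N-position).
To make the XOR zero, we need to find a move that balances the piles.
For pile 2 (size 16): target = 16 XOR 25 = 9
We reduce pile 2 from 16 to 9.
Tokens removed: 16 - 9 = 7
Verification: 9 XOR 9 = 0

7


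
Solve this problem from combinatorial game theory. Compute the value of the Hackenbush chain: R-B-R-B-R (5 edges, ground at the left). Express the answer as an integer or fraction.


Edges (from ground): R-B-R-B-R
By Berlekamp's sign-expansion rule, a Blue-Red Hackenbush stalk has the value of the surreal number whose sign sequence is the edge sequence with B -> + and R -> -.
Sign sequence: -+-+-
Trace the sign expansion in the surreal number tree, starting from 0:
Edge 1: R (sign -) -> bounds (-inf, 0), value = -1
Edge 2: B (sign +) -> bounds (-1, 0), value = -1/2
Edge 3: R (sign -) -> bounds (-1, -1/2), value = -3/4
Edge 4: B (sign +) -> bounds (-3/4, -1/2), value = -5/8
Edge 5: R (sign -) -> bounds (-3/4, -5/8), value = -11/16
Game value = -11/16

-11/16


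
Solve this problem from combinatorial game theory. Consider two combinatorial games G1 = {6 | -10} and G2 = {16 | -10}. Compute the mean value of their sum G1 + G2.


G1 = {6 | -10}, G2 = {16 | -10}
Each is a switch {a | b} with numbers a > b; its mean value is (a + b)/2, and mean value is additive over game sums: m(G1 + G2) = m(G1) + m(G2).
Mean of G1 = (6 + (-10))/2 = -4/2 = -2
Mean of G2 = (16 + (-10))/2 = 6/2 = 3
Mean of G1 + G2 = -2 + 3 = 1

1


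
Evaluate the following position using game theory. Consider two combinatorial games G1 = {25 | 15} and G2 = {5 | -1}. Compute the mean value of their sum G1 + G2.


G1 = {25 | 15}, G2 = {5 | -1}
Each is a switch {a | b} with numbers a > b; its mean value is (a + b)/2, and mean value is additive over game sums: m(G1 + G2) = m(G1) + m(G2).
Mean of G1 = (25 + (15))/2 = 40/2 = 20
Mean of G2 = (5 + (-1))/2 = 4/2 = 2
Mean of G1 + G2 = 20 + 2 = 22

22


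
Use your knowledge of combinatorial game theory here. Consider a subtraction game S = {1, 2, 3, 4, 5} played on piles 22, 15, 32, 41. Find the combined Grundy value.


Subtraction set: {1, 2, 3, 4, 5}
For this subtraction set, G(n) = n mod 6 (period = max + 1 = 6).
Pile 1 (size 22): G(22) = 22 mod 6 = 4
Pile 2 (size 15): G(15) = 15 mod 6 = 3
Pile 3 (size 32): G(32) = 32 mod 6 = 2
Pile 4 (size 41): G(41) = 41 mod 6 = 5
Total Grundy value = XOR of all: 4 XOR 3 XOR 2 XOR 5 = 0

0


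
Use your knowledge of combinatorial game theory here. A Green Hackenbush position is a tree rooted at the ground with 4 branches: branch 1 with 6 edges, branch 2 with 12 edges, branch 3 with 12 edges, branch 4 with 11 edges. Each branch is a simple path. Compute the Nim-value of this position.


The tree has 4 branches from the ground vertex.
In Green Hackenbush, the Nim-value of a simple path of length k is k.
Branch 1: length 6, Nim-value = 6
Branch 2: length 12, Nim-value = 12
Branch 3: length 12, Nim-value = 12
Branch 4: length 11, Nim-value = 11
Total Nim-value = XOR of all branch values:
0 XOR 6 = 6
6 XOR 12 = 10
10 XOR 12 = 6
6 XOR 11 = 13
Nim-value of the tree = 13

13


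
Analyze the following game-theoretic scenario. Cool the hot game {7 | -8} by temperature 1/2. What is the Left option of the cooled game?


Original game: {7 | -8} (a switch {a | b} with a > b).
Cooling by t (for t below the temperature (a - b)/2 = 15/2) taxes each move by t: {a | b} cooled by t is {a - t | b + t}.
Cooling amount: t = 1/2
Cooled Left option: 7 - 1/2 = 13/2
Cooled Right option: -8 + 1/2 = -15/2
Cooled game: {13/2 | -15/2}
Left option = 13/2

13/2


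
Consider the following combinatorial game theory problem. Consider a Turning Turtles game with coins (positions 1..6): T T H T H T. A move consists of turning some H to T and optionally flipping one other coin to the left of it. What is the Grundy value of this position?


Coins: T T H T H T
Key fact: a single head at position k behaves exactly like a Nim heap of size k (turning it to T and optionally flipping a coin at j < k corresponds to moving the heap from k to j, or to 0), and heads combine as a disjunctive sum (two heads at the same place would cancel, matching j XOR j = 0). So the Nim-value is the XOR of the 1-indexed positions of the heads.
Face-up positions (1-indexed): [3, 5]
XOR 0 with 3: 0 XOR 3 = 3
XOR 3 with 5: 3 XOR 5 = 6
Nim-value = 6

6


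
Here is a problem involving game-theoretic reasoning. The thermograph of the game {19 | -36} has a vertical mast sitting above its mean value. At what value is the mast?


Game = {19 | -36}, a switch {a | b} with numbers a > b.
Its thermograph has left wall a - t and right wall b + t, which meet at t = (a - b)/2, where both equal (a + b)/2. So the mast (mean value) is at (a + b)/2.
Mean = (19 + (-36))/2 = -17/2 = -17/2

-17/2


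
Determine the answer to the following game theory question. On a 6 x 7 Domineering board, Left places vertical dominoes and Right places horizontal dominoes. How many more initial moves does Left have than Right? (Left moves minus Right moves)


Board is 6 x 7 (rows x cols).
Left (vertical) placements: (rows-1) * cols = 5 * 7 = 35
Right (horizontal) placements: rows * (cols-1) = 6 * 6 = 36
Advantage = Left - Right = 35 - 36 = -1

-1


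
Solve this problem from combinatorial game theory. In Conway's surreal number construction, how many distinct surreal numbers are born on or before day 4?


Day 0: {|} = 0 is born. Count = 1.
Day n: the number of surreal numbers born by day n is 2^(n+1) - 1.
By day 0: 2^1 - 1 = 1
By day 1: 2^2 - 1 = 3
By day 2: 2^3 - 1 = 7
By day 3: 2^4 - 1 = 15
By day 4: 2^5 - 1 = 31
By day 4: 31 surreal numbers.

31


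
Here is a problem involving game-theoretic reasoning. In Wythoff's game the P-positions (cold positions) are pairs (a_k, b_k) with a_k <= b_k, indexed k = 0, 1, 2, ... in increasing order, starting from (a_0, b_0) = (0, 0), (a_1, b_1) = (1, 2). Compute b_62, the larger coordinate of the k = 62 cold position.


By Wythoff's theorem, a_k = floor(k * phi) and b_k = floor(k * phi^2) = a_k + k, where phi = (1 + sqrt(5))/2 is the golden ratio.
phi = (1 + sqrt(5))/2 = 1.618034
phi^2 = phi + 1 = 2.618034
k = 62
k * phi^2 = 62 * 2.618034 = 162.318107
b_62 = floor(k * phi^2) = 162 (check: a_62 + k = 100 + 62 = 162)

162


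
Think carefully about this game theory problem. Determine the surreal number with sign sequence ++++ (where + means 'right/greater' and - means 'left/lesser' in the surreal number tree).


Sign expansion: ++++
Rule: track bounds (lo, hi), initially (-inf, +inf). On '+', the current value becomes lo and we move to the simplest number in (value, hi): value + 1 if hi = +inf, otherwise the midpoint (value + hi)/2. On '-', the current value becomes hi and we move to value - 1 if lo = -inf, otherwise the midpoint (lo + value)/2.
Start at 0.
Step 1: sign = +, move right. Bounds: (0, +inf). Value = 1
Step 2: sign = +, move right. Bounds: (1, +inf). Value = 2
Step 3: sign = +, move right. Bounds: (2, +inf). Value = 3
Step 4: sign = +, move right. Bounds: (3, +inf). Value = 4
The surreal number with sign expansion ++++ is 4.

4


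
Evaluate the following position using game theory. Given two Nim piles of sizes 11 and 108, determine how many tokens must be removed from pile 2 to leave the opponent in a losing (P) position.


Piles: 11 and 108
Current XOR: 11 XOR 108 = 103 (non-zero, so this is an N-position).
To make the XOR zero, we need to find a move that balances the piles.
For pile 2 (size 108): target = 108 XOR 103 = 11
We reduce pile 2 from 108 to 11.
Tokens removed: 108 - 11 = 97
Verification: 11 XOR 11 = 0

97


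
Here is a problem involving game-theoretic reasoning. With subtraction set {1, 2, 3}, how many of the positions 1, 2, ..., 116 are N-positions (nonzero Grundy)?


Subtraction set S = {1, 2, 3}, so G(n) = n mod 4.
G(n) = 0 when n is a multiple of 4.
Multiples of 4 in [1, 116]: 29
N-positions (nonzero Grundy) = 116 - 29 = 87

87


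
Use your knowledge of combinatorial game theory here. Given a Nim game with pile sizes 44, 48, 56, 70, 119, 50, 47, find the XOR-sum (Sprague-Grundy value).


We need the XOR (exclusive or) of all pile sizes.
After XOR-ing pile 1 (size 44): 0 XOR 44 = 44
After XOR-ing pile 2 (size 48): 44 XOR 48 = 28
After XOR-ing pile 3 (size 56): 28 XOR 56 = 36
After XOR-ing pile 4 (size 70): 36 XOR 70 = 98
After XOR-ing pile 5 (size 119): 98 XOR 119 = 21
After XOR-ing pile 6 (size 50): 21 XOR 50 = 39
After XOR-ing pile 7 (size 47): 39 XOR 47 = 8
The Nim-value of this position is 8.

8


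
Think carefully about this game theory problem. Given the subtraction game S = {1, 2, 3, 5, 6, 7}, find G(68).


The subtraction set is S = {1, 2, 3, 5, 6, 7}.
G(k) = mex{ G(k - s) : s in S, s <= k }. We compute iteratively: G(0) = 0.
G(1) = mex({0}) = 1
G(2) = mex({0, 1}) = 2
G(3) = mex({0, 1, 2}) = 3
G(4) = mex({1, 2, 3}) = 0
G(5) = mex({0, 2, 3}) = 1
G(6) = mex({0, 1, 3}) = 2
G(7) = mex({0, 1, 2}) = 3
G(8) = mex({1, 2, 3}) = 0
G(9) = mex({0, 2, 3}) = 1
G(10) = mex({0, 1, 3}) = 2
Observe that G(4)..G(10) = 0, 1, 2, 3, 0, 1, 2 repeats G(0)..G(6) = 0, 1, 2, 3, 0, 1, 2.
For k >= max(S) = 7, G(k) is determined by the previous 7 values G(k-7)..G(k-1); a window of 7 consecutive values has recurred shifted by 4, so by induction G(k + 4) = G(k) for all k >= 0: the sequence is periodic from the start with period 4.
One period: G(0..3) = 0, 1, 2, 3.
68 mod 4 = 0, so G(68) = G(0) = 0.

0


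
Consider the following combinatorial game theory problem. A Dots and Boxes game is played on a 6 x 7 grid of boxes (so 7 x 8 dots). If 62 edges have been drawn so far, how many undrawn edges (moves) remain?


Grid: 6 x 7 boxes, i.e. 7 rows and 8 columns of dots.
Horizontal edges: (rows + 1) * cols = 7 * 7 = 49
Vertical edges: rows * (cols + 1) = 6 * 8 = 48
Total edges: 49 + 48 = 97
Edges drawn: 62
Remaining: 97 - 62 = 35

35


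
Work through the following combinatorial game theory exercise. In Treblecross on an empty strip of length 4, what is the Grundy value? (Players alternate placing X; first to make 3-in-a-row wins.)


Treblecross: place X on empty cells; 3-in-a-row wins.
Playing within two cells of an existing X lets the opponent win at once, so sensible play treats the cells i-2..i+2 around each X as dead. The player left with no safe cell loses, so this is a normal-play take-away game on strips of safe cells.
Placing X at cell i (0-indexed) of a strip of k safe cells leaves independent strips of sizes max(0, i-2) and max(0, k-i-3). Hence G(k) = mex{ G(max(0,i-2)) XOR G(max(0,k-i-3)) : 0 <= i < k }, with G(0) = 0.
G(1): splits (0,0):0^0=0 -> mex({0}) = 1
G(2): splits (0,0):0^0=0 -> mex({0}) = 1
G(3): splits (0,0):0^0=0 -> mex({0}) = 1
G(4): splits (0,1):0^1=1 (0,0):0^0=0 -> mex({0, 1}) = 2
Therefore G(4) = 2.

2


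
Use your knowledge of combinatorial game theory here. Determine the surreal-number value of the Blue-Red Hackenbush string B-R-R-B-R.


Edges (from ground): B-R-R-B-R
By Berlekamp's sign-expansion rule, a Blue-Red Hackenbush stalk has the value of the surreal number whose sign sequence is the edge sequence with B -> + and R -> -.
Sign sequence: +--+-
Trace the sign expansion in the surreal number tree, starting from 0:
Edge 1: B (sign +) -> bounds (0, +inf), value = 1
Edge 2: R (sign -) -> bounds (0, 1), value = 1/2
Edge 3: R (sign -) -> bounds (0, 1/2), value = 1/4
Edge 4: B (sign +) -> bounds (1/4, 1/2), value = 3/8
Edge 5: R (sign -) -> bounds (1/4, 3/8), value = 5/16
Game value = 5/16

5/16


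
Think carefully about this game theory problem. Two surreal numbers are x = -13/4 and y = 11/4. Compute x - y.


x = -13/4, y = 11/4
Converting to common denominator: 4
x = -13/4, y = 11/4
x - y = -13/4 - 11/4 = -6

-6


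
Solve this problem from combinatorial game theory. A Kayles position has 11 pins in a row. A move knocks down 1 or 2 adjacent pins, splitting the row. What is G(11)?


Kayles: a move removes 1 or 2 adjacent pins from a contiguous row.
Removing pins from a row of k leaves two independent rows (a, b) with a + b = k - 1 (one pin) or a + b = k - 2 (two pins); an end removal gives a = 0.
By Sprague-Grundy, G(k) = mex{ G(a) XOR G(b) } over all these splits. G(0) = 0.
G(1): splits (0,0):0^0=0 -> mex({0}) = 1
G(2): splits (0,1):0^1=1 (0,0):0^0=0 -> mex({0, 1}) = 2
G(3): splits (0,2):0^2=2 (1,1):1^1=0 (0,1):0^1=1 -> mex({0, 1, 2}) = 3
G(4): splits (0,3):0^3=3 (1,2):1^2=3 (0,2):0^2=2 (1,1):1^1=0 -> mex({0, 2, 3}) = 1
G(5): splits (0,4):0^1=1 (1,3):1^3=2 (2,2):2^2=0 (0,3):0^3=3 (1,2):1^2=3 -> mex({0, 1, 2, 3}) = 4
G(6) = mex({0, 1, 2, 4}) = 3
G(7) = mex({0, 1, 3, 4, 5}) = 2
G(8) = mex({0, 2, 3, 5, 6}) = 1
G(9) = mex({0, 1, 2, 3, 6, 7}) = 4
G(10) = mex({0, 1, 3, 4, 5, 7}) = 2
G(11) = mex({0, 1, 2, 3, 4, 5}) = 6
Therefore G(11) = 6.

6


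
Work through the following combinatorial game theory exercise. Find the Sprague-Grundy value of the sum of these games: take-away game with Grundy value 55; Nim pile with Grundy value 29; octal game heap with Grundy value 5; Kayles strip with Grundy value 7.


By the Sprague-Grundy theorem, the Grundy value of a sum of games is the XOR of individual Grundy values.
take-away game: Grundy value = 55. Running XOR: 0 XOR 55 = 55
Nim pile: Grundy value = 29. Running XOR: 55 XOR 29 = 42
octal game heap: Grundy value = 5. Running XOR: 42 XOR 5 = 47
Kayles strip: Grundy value = 7. Running XOR: 47 XOR 7 = 40
The combined Grundy value is 40.

40


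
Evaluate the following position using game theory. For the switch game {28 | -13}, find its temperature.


The game is {28 | -13}, a switch {a | b} with numbers a > b.
Cooling {a | b} by t gives {a - t | b + t}, which stops being hot when a - t = b + t, i.e. at t = (a - b)/2. So the temperature of a switch is (a - b)/2.
Temperature = (Left option - Right option) / 2
= (28 - (-13)) / 2
= 41 / 2
= 41/2

41/2


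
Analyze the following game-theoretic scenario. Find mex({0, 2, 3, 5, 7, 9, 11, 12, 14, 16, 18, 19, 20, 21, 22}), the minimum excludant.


Set = {0, 2, 3, 5, 7, 9, 11, 12, 14, 16, 18, 19, 20, 21, 22}
0 is in the set.
1 is NOT in the set. This is the mex.
mex = 1

1


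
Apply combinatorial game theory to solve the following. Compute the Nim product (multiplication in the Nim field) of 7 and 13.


Nim multiplication is bilinear over XOR: (u XOR v) * w = (u*w) XOR (v*w).
So we split each operand into its bit components and XOR the pairwise Nim products.
7 = 1 + 2 + 4 (as XOR of powers of 2).
13 = 1 + 4 + 8 (as XOR of powers of 2).
Using the standard Nim-product table on single bits:
  2*2 = 3,   2*4 = 8,   2*8 = 12,
  4*4 = 6,   4*8 = 11,  8*8 = 13,
and  1*x = x (identity), k*l = l*k (commutative).
Pairwise Nim products:
  1 * 1 = 1
  1 * 4 = 4
  1 * 8 = 8
  2 * 1 = 2
  2 * 4 = 8
  2 * 8 = 12
  4 * 1 = 4
  4 * 4 = 6
  4 * 8 = 11
XOR them: 1 XOR 4 XOR 8 XOR 2 XOR 8 XOR 12 XOR 4 XOR 6 XOR 11 = 2.
Result: 7 * 13 = 2 (in Nim).

2


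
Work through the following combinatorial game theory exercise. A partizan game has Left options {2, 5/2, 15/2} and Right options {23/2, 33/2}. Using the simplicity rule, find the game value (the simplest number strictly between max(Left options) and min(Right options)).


Left options: {2, 5/2, 15/2}, max = 15/2
Right options: {23/2, 33/2}, min = 23/2
All options are numbers and max(Left) < min(Right), so by the simplicity theorem the value is the simplest (earliest-born) number strictly between 15/2 and 23/2.
Integers 8 through 11 all lie strictly between 15/2 and 23/2.
Among integers, the simplest (lowest birthday = smallest |n|; 0 is born on day 0, +-n on day n) is 8.
No non-integer in the interval can be simpler: if x is a non-integer in the interval, then floor(x) or ceil(x) also lies in the interval (the interval contains an integer), and both are proper prefixes of x's sign expansion, i.e. born earlier. So the game value is 8.
Game value = 8

8


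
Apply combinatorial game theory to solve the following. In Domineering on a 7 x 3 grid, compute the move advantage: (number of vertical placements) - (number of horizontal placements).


Board is 7 x 3 (rows x cols).
Left (vertical) placements: (rows-1) * cols = 6 * 3 = 18
Right (horizontal) placements: rows * (cols-1) = 7 * 2 = 14
Advantage = Left - Right = 18 - 14 = 4

4


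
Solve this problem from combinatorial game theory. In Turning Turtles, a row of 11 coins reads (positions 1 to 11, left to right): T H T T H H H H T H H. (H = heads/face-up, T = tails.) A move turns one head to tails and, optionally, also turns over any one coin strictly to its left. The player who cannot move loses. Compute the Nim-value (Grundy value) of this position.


Coins: T H T T H H H H T H H
Key fact: a single head at position k behaves exactly like a Nim heap of size k (turning it to T and optionally flipping a coin at j < k corresponds to moving the heap from k to j, or to 0), and heads combine as a disjunctive sum (two heads at the same place would cancel, matching j XOR j = 0). So the Nim-value is the XOR of the 1-indexed positions of the heads.
Face-up positions (1-indexed): [2, 5, 6, 7, 8, 10, 11]
XOR 0 with 2: 0 XOR 2 = 2
XOR 2 with 5: 2 XOR 5 = 7
XOR 7 with 6: 7 XOR 6 = 1
XOR 1 with 7: 1 XOR 7 = 6
XOR 6 with 8: 6 XOR 8 = 14
XOR 14 with 10: 14 XOR 10 = 4
XOR 4 with 11: 4 XOR 11 = 15
Nim-value = 15

15


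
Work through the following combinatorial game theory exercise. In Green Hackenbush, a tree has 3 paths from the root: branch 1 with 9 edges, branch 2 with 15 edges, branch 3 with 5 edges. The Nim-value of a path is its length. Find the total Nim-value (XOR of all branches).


The tree has 3 branches from the ground vertex.
In Green Hackenbush, the Nim-value of a simple path of length k is k.
Branch 1: length 9, Nim-value = 9
Branch 2: length 15, Nim-value = 15
Branch 3: length 5, Nim-value = 5
Total Nim-value = XOR of all branch values:
0 XOR 9 = 9
9 XOR 15 = 6
6 XOR 5 = 3
Nim-value of the tree = 3

3
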